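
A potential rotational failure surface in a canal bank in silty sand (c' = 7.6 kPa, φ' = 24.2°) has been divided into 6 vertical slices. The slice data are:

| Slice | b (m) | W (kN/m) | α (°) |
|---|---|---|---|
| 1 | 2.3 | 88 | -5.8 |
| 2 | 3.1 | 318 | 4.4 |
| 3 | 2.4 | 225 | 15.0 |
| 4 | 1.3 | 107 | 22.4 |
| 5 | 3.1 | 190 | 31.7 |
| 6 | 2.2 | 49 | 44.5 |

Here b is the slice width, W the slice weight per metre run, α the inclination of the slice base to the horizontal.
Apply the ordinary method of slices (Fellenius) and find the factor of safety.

FS = 2.15

Ordinary method of slices: FS = Σ[c'·Δl_i + (W_i cosα_i)·tanφ'] / Σ W_i sinα_i, with Δl_i = b_i / cosα_i.
Slice 1: Δl = 2.3/cos(-5.8°) = 2.312 m; N'_1 = 88·cos(-5.8°) = 87.5; c'Δl = 17.57; W sinα = -8.9
Slice 2: Δl = 3.1/cos4.4° = 3.109 m; N'_2 = 318·cos4.4° = 317.1; c'Δl = 23.63; W sinα = 24.4
Slice 3: Δl = 2.4/cos15.0° = 2.485 m; N'_3 = 225·cos15.0° = 217.3; c'Δl = 18.88; W sinα = 58.2
Slice 4: Δl = 1.3/cos22.4° = 1.406 m; N'_4 = 107·cos22.4° = 98.9; c'Δl = 10.69; W sinα = 40.8
Slice 5: Δl = 3.1/cos31.7° = 3.644 m; N'_5 = 190·cos31.7° = 161.7; c'Δl = 27.69; W sinα = 99.8
Slice 6: Δl = 2.2/cos44.5° = 3.084 m; N'_6 = 49·cos44.5° = 34.9; c'Δl = 23.44; W sinα = 34.3
Σc'Δl = 121.9 kN/m; ΣN' = 917.5 kN/m; ΣW sinα = 248.7 kN/m
Resisting = 121.9 + 917.5·tan24.2° = 121.9 + 412.3 = 534.2 kN/m
FS = 534.2 / 248.7 = 2.148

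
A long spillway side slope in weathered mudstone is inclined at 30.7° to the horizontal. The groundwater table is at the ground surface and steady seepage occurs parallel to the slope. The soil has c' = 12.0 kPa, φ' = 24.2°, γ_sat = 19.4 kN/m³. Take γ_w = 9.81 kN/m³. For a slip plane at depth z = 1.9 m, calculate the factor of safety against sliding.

With seepage parallel to the slope and the water table at the surface, the effective normal stress on the slip plane uses the buoyant unit weight γ' = γ_sat − γ_w while the driving shear stress uses γ_sat:
FS = [c' + γ' z cos²β tanφ'] / [γ_sat z sinβ cosβ]
γ' = 19.4 − 9.81 = 9.59 kN/m³
Numerator = 12.0 + 9.59·1.9·cos²30.7°·tan24.2° = 12.0 + 9.59·1.9·0.7393·0.4494 = 18.054 kPa
Denominator = 19.4·1.9·sin30.7°·cos30.7° = 19.4·1.9·0.5105·0.8599 = 16.181 kPa
FS = 18.054 / 16.181 = 1.116

FS = 1.12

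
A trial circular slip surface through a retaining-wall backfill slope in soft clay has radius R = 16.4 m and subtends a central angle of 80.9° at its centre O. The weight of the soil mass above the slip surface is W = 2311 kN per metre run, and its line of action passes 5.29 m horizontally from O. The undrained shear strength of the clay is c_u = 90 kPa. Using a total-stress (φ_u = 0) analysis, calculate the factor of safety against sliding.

Taking moments about the centre O, the resisting moment is provided by the undrained shear strength acting along the arc:
Arc length L_a = R·θ = 16.4·(80.9°·π/180) = 16.4·1.4120 = 23.16 m
M_R = c_u·L_a·R = 90·23.16·16.4 = 34178.7 kN·m/m
M_D = W·d = 2311·5.29 = 12225.2 kN·m/m
FS = M_R / M_D = 34178.7 / 12225.2 = 2.796

FS = 2.80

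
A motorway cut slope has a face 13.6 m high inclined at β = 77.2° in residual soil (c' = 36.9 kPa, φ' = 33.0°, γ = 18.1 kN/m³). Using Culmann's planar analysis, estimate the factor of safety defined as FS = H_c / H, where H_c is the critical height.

FS = 1.73

H_c = (4c'/γ) · sinβ cosφ' / [1 − cos(β − φ')]
    = (4·36.9/18.1) · sin77.2°·cos33.0° / [1 − cos44.2°]
    = 8.155 · 0.8178 / 0.2831 = 23.56 m
FS = H_c / H = 23.56 / 13.6 = 1.732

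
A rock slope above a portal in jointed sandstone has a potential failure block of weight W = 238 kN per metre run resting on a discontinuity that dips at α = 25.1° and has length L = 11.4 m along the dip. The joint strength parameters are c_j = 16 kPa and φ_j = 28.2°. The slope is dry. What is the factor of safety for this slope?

Resolving the block weight along and normal to the plane and applying the Mohr–Coulomb strength on the joint:
N' = W cosα = 238·cos25.1° = 215.5 kN/m
Driving force T = W sinα = 238·sin25.1° = 101.0 kN/m
Resisting force R = c_j·L + N'·tanφ_j = 16·11.4 + 215.5·tan28.2° = 182.4 + 115.6 = 298.0 kN/m
FS = R / T = 298.0 / 101.0 = 2.951

FS = 2.95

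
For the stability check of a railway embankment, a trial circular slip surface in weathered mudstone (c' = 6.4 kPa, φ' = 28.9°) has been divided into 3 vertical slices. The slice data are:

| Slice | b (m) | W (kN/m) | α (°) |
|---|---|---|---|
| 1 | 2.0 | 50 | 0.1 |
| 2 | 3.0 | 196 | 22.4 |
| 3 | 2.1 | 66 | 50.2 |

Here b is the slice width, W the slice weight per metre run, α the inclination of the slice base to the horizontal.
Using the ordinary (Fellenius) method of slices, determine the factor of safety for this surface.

FS = 1.64

Ordinary method of slices: FS = Σ[c'·Δl_i + (W_i cosα_i)·tanφ'] / Σ W_i sinα_i, with Δl_i = b_i / cosα_i.
Slice 1: Δl = 2.0/cos0.1° = 2.000 m; N'_1 = 50·cos0.1° = 50.0; c'Δl = 12.80; W sinα = 0.1
Slice 2: Δl = 3.0/cos22.4° = 3.245 m; N'_2 = 196·cos22.4° = 181.2; c'Δl = 20.77; W sinα = 74.7
Slice 3: Δl = 2.1/cos50.2° = 3.281 m; N'_3 = 66·cos50.2° = 42.2; c'Δl = 21.00; W sinα = 50.7
Σc'Δl = 54.6 kN/m; ΣN' = 273.5 kN/m; ΣW sinα = 125.5 kN/m
Resisting = 54.6 + 273.5·tan28.9° = 54.6 + 151.0 = 205.5 kN/m
FS = 205.5 / 125.5 = 1.638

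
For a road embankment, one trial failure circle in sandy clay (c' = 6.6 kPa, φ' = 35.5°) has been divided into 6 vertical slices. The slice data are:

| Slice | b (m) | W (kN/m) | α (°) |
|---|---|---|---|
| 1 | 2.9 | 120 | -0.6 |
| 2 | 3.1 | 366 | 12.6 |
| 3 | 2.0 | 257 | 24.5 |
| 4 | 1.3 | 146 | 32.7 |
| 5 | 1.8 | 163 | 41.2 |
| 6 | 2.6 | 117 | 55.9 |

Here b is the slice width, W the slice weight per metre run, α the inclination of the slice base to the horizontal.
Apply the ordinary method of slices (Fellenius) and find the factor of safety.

FS = 1.79

Ordinary method of slices: FS = Σ[c'·Δl_i + (W_i cosα_i)·tanφ'] / Σ W_i sinα_i, with Δl_i = b_i / cosα_i.
Slice 1: Δl = 2.9/cos(-0.6°) = 2.900 m; N'_1 = 120·cos(-0.6°) = 120.0; c'Δl = 19.14; W sinα = -1.3
Slice 2: Δl = 3.1/cos12.6° = 3.177 m; N'_2 = 366·cos12.6° = 357.2; c'Δl = 20.96; W sinα = 79.8
Slice 3: Δl = 2.0/cos24.5° = 2.198 m; N'_3 = 257·cos24.5° = 233.9; c'Δl = 14.51; W sinα = 106.6
Slice 4: Δl = 1.3/cos32.7° = 1.545 m; N'_4 = 146·cos32.7° = 122.9; c'Δl = 10.20; W sinα = 78.9
Slice 5: Δl = 1.8/cos41.2° = 2.392 m; N'_5 = 163·cos41.2° = 122.6; c'Δl = 15.79; W sinα = 107.4
Slice 6: Δl = 2.6/cos55.9° = 4.638 m; N'_6 = 117·cos55.9° = 65.6; c'Δl = 30.61; W sinα = 96.9
Σc'Δl = 111.2 kN/m; ΣN' = 1022.1 kN/m; ΣW sinα = 468.3 kN/m
Resisting = 111.2 + 1022.1·tan35.5° = 111.2 + 729.1 = 840.3 kN/m
FS = 840.3 / 468.3 = 1.794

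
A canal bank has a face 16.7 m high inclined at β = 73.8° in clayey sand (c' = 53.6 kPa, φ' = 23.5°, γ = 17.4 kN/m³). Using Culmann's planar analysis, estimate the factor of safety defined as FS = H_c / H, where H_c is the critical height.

H_c = (4c'/γ) · sinβ cosφ' / [1 − cos(β − φ')]
    = (4·53.6/17.4) · sin73.8°·cos23.5° / [1 − cos50.3°]
    = 12.322 · 0.8806 / 0.3612 = 30.04 m
FS = H_c / H = 30.04 / 16.7 = 1.799

FS = 1.80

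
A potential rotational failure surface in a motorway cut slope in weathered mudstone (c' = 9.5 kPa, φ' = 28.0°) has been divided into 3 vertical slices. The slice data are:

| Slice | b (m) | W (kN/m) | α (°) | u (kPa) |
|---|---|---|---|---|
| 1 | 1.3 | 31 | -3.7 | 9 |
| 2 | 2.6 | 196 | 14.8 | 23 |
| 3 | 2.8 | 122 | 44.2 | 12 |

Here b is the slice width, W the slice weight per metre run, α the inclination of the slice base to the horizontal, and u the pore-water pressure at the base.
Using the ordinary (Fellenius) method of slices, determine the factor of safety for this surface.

FS = 1.31

Ordinary method of slices: FS = Σ[c'·Δl_i + (W_i cosα_i − u_i·Δl_i)·tanφ'] / Σ W_i sinα_i, with Δl_i = b_i / cosα_i.
Slice 1: Δl = 1.3/cos(-3.7°) = 1.303 m; N'_1 = 31·cos(-3.7°) − 9·1.303 = 19.2; c'Δl = 12.38; W sinα = -2.0
Slice 2: Δl = 2.6/cos14.8° = 2.689 m; N'_2 = 196·cos14.8° − 23·2.689 = 127.6; c'Δl = 25.55; W sinα = 50.1
Slice 3: Δl = 2.8/cos44.2° = 3.906 m; N'_3 = 122·cos44.2° − 12·3.906 = 40.6; c'Δl = 37.10; W sinα = 85.1
Σc'Δl = 75.0 kN/m; ΣN' = 187.5 kN/m; ΣW sinα = 133.1 kN/m
Resisting = 75.0 + 187.5·tan28.0° = 75.0 + 99.7 = 174.7 kN/m
FS = 174.7 / 133.1 = 1.312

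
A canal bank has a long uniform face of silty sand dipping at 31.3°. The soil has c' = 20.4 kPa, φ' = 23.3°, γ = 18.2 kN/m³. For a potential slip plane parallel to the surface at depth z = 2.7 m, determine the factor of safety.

For an infinite slope with a slip plane parallel to the surface (no pore pressure): FS = [c' + γz cos²β tanφ'] / [γz sinβ cosβ].
γz = 18.2·2.7 = 49.14 kN/m²
Numerator = 20.4 + 49.14·cos²31.3°·tan23.3° = 20.4 + 49.14·0.7301·0.4307 = 35.851 kPa
Denominator = 49.14·sin31.3°·cos31.3° = 49.14·0.5195·0.8545 = 21.814 kPa
FS = 35.851 / 21.814 = 1.644

FS = 1.64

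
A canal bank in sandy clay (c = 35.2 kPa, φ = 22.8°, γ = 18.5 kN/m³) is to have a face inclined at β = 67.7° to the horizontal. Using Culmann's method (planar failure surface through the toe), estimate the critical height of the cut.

H_c = 22.26 m

Culmann's analysis gives the critical failure plane at α_cr = (β + φ)/2 = (67.7 + 22.8)/2 = 45.2°, and the critical height
H_c = (4c/γ) · sinβ cosφ / [1 − cos(β − φ)]
    = (4·35.2/18.5) · sin67.7°·cos22.8° / [1 − cos(44.9°)]
    = 7.611 · 0.9252·0.9219 / [1 − 0.7083]
    = 7.611 · 0.8529 / 0.2917
    = 22.26 m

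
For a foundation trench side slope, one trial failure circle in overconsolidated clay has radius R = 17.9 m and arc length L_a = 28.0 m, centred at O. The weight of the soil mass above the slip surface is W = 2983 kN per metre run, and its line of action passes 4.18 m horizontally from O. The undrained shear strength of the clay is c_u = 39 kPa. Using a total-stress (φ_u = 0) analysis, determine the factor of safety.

Taking moments about the centre O, the resisting moment is provided by the undrained shear strength acting along the arc:
M_R = c_u·L_a·R = 39·28.00·17.9 = 19546.8 kN·m/m
M_D = W·d = 2983·4.18 = 12468.9 kN·m/m
FS = M_R / M_D = 19546.8 / 12468.9 = 1.568

FS = 1.57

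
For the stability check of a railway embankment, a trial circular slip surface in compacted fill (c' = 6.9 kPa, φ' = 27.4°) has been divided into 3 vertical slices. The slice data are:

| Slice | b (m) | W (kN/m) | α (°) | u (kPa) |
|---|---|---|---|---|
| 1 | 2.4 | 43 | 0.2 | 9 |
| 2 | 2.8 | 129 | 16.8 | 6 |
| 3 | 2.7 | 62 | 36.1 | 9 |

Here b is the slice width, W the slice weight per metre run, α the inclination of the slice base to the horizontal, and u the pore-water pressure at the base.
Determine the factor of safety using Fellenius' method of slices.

FS = 1.84

Ordinary method of slices: FS = Σ[c'·Δl_i + (W_i cosα_i − u_i·Δl_i)·tanφ'] / Σ W_i sinα_i, with Δl_i = b_i / cosα_i.
Slice 1: Δl = 2.4/cos0.2° = 2.400 m; N'_1 = 43·cos0.2° − 9·2.400 = 21.4; c'Δl = 16.56; W sinα = 0.2
Slice 2: Δl = 2.8/cos16.8° = 2.925 m; N'_2 = 129·cos16.8° − 6·2.925 = 105.9; c'Δl = 20.18; W sinα = 37.3
Slice 3: Δl = 2.7/cos36.1° = 3.342 m; N'_3 = 62·cos36.1° − 9·3.342 = 20.0; c'Δl = 23.06; W sinα = 36.5
Σc'Δl = 59.8 kN/m; ΣN' = 147.4 kN/m; ΣW sinα = 74.0 kN/m
Resisting = 59.8 + 147.4·tan27.4° = 59.8 + 76.4 = 136.2 kN/m
FS = 136.2 / 74.0 = 1.841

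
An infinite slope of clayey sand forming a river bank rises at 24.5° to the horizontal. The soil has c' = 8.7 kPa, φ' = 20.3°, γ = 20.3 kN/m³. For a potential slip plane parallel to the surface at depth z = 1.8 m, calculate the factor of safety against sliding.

For an infinite slope with a slip plane parallel to the surface (no pore pressure): FS = [c' + γz cos²β tanφ'] / [γz sinβ cosβ].
γz = 20.3·1.8 = 36.54 kN/m²
Numerator = 8.7 + 36.54·cos²24.5°·tan20.3° = 8.7 + 36.54·0.8280·0.3699 = 19.892 kPa
Denominator = 36.54·sin24.5°·cos24.5° = 36.54·0.4147·0.9100 = 13.789 kPa
FS = 19.892 / 13.789 = 1.443

FS = 1.44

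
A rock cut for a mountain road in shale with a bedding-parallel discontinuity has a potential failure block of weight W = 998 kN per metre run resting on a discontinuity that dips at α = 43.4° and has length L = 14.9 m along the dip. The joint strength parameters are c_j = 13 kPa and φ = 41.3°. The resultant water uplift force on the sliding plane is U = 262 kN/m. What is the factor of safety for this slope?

FS = 0.88

Resolving the block weight along and normal to the plane and applying the Mohr–Coulomb strength on the joint:
N' = W cosα − U = 998·cos43.4° − 262 = 463.1 kN/m
Driving force T = W sinα = 998·sin43.4° = 685.7 kN/m
Resisting force R = c_j·L + N'·tanφ = 13·14.9 + 463.1·tan41.3° = 193.7 + 406.9 = 600.6 kN/m
FS = R / T = 600.6 / 685.7 = 0.876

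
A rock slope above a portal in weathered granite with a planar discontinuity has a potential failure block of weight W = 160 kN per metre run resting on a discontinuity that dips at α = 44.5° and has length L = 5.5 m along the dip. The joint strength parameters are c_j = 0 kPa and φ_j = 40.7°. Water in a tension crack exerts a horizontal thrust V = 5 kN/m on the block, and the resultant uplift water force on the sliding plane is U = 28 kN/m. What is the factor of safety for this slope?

Resolving the block weight along and normal to the plane and applying the Mohr–Coulomb strength on the joint:
N' = W cosα − U − V sinα = 160·cos44.5° − 28 − 5·sin44.5° = 82.6 kN/m
Driving force T = W sinα + V cosα = 160·sin44.5° + 5·cos44.5° = 115.7 kN/m
Resisting force R = c_j·L + N'·tanφ_j = 0·5.5 + 82.6·tan40.7° = 0.0 + 71.1 = 71.1 kN/m
FS = R / T = 71.1 / 115.7 = 0.614

FS = 0.61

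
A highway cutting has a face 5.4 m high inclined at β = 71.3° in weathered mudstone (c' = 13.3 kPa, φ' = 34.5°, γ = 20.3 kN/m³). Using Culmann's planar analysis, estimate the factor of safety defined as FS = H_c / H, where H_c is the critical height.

FS = 1.90

H_c = (4c'/γ) · sinβ cosφ' / [1 − cos(β − φ')]
    = (4·13.3/20.3) · sin71.3°·cos34.5° / [1 − cos36.8°]
    = 2.621 · 0.7806 / 0.1993 = 10.27 m
FS = H_c / H = 10.27 / 5.4 = 1.901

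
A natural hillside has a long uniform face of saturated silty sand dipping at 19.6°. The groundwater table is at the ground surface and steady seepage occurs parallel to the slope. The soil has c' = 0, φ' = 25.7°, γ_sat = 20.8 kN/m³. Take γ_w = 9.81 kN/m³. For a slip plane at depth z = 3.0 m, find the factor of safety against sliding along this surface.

With seepage parallel to the slope and the water table at the surface, the effective normal stress on the slip plane uses the buoyant unit weight γ' = γ_sat − γ_w while the driving shear stress uses γ_sat:
FS = [c' + γ' z cos²β tanφ'] / [γ_sat z sinβ cosβ]
(For c' = 0 this reduces to FS = (γ'/γ_sat)·tanφ'/tanβ.)
γ' = 20.8 − 9.81 = 10.99 kN/m³
Numerator = 0.0 + 10.99·3.0·cos²19.6°·tan25.7° = 0.0 + 10.99·3.0·0.8875·0.4813 = 14.082 kPa
Denominator = 20.8·3.0·sin19.6°·cos19.6° = 20.8·3.0·0.3355·0.9421 = 19.719 kPa
FS = 14.082 / 19.719 = 0.714

FS = 0.71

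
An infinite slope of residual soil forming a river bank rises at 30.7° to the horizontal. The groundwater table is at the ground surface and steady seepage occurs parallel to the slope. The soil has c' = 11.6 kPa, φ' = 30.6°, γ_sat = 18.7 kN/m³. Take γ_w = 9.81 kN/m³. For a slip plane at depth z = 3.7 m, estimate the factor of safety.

FS = 0.86

With seepage parallel to the slope and the water table at the surface, the effective normal stress on the slip plane uses the buoyant unit weight γ' = γ_sat − γ_w while the driving shear stress uses γ_sat:
FS = [c' + γ' z cos²β tanφ'] / [γ_sat z sinβ cosβ]
γ' = 18.7 − 9.81 = 8.89 kN/m³
Numerator = 11.6 + 8.89·3.7·cos²30.7°·tan30.6° = 11.6 + 8.89·3.7·0.7393·0.5914 = 25.982 kPa
Denominator = 18.7·3.7·sin30.7°·cos30.7° = 18.7·3.7·0.5105·0.8599 = 30.374 kPa
FS = 25.982 / 30.374 = 0.855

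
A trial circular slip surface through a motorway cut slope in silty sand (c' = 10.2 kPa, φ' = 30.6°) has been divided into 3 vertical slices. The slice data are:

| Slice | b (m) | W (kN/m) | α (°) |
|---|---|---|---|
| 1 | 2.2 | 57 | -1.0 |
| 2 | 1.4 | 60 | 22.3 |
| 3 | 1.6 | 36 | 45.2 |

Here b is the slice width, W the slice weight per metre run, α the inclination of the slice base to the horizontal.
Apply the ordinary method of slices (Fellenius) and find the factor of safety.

FS = 3.01

Ordinary method of slices: FS = Σ[c'·Δl_i + (W_i cosα_i)·tanφ'] / Σ W_i sinα_i, with Δl_i = b_i / cosα_i.
Slice 1: Δl = 2.2/cos(-1.0°) = 2.200 m; N'_1 = 57·cos(-1.0°) = 57.0; c'Δl = 22.44; W sinα = -1.0
Slice 2: Δl = 1.4/cos22.3° = 1.513 m; N'_2 = 60·cos22.3° = 55.5; c'Δl = 15.43; W sinα = 22.8
Slice 3: Δl = 1.6/cos45.2° = 2.271 m; N'_3 = 36·cos45.2° = 25.4; c'Δl = 23.16; W sinα = 25.5
Σc'Δl = 61.0 kN/m; ΣN' = 137.9 kN/m; ΣW sinα = 47.3 kN/m
Resisting = 61.0 + 137.9·tan30.6° = 61.0 + 81.5 = 142.6 kN/m
FS = 142.6 / 47.3 = 3.013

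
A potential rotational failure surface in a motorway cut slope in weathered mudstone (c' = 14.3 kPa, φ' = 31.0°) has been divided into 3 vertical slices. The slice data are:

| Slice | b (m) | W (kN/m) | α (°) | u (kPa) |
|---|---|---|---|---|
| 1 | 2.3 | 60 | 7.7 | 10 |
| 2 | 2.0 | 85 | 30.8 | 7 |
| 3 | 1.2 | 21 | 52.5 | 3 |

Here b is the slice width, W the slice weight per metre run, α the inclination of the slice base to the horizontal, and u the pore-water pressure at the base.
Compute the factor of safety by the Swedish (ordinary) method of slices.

FS = 2.27

Ordinary method of slices: FS = Σ[c'·Δl_i + (W_i cosα_i − u_i·Δl_i)·tanφ'] / Σ W_i sinα_i, with Δl_i = b_i / cosα_i.
Slice 1: Δl = 2.3/cos7.7° = 2.321 m; N'_1 = 60·cos7.7° − 10·2.321 = 36.2; c'Δl = 33.19; W sinα = 8.0
Slice 2: Δl = 2.0/cos30.8° = 2.328 m; N'_2 = 85·cos30.8° − 7·2.328 = 56.7; c'Δl = 33.30; W sinα = 43.5
Slice 3: Δl = 1.2/cos52.5° = 1.971 m; N'_3 = 21·cos52.5° − 3·1.971 = 6.9; c'Δl = 28.19; W sinα = 16.7
Σc'Δl = 94.7 kN/m; ΣN' = 99.8 kN/m; ΣW sinα = 68.2 kN/m
Resisting = 94.7 + 99.8·tan31.0° = 94.7 + 60.0 = 154.7 kN/m
FS = 154.7 / 68.2 = 2.267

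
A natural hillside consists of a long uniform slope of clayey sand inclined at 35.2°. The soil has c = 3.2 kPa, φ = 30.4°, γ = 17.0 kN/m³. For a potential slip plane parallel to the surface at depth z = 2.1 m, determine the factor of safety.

For an infinite slope with a slip plane parallel to the surface (no pore pressure): FS = [c + γz cos²β tanφ] / [γz sinβ cosβ].
γz = 17.0·2.1 = 35.70 kN/m²
Numerator = 3.2 + 35.70·cos²35.2°·tan30.4° = 3.2 + 35.70·0.6677·0.5867 = 17.186 kPa
Denominator = 35.70·sin35.2°·cos35.2° = 35.70·0.5764·0.8171 = 16.816 kPa
FS = 17.186 / 16.816 = 1.022

FS = 1.02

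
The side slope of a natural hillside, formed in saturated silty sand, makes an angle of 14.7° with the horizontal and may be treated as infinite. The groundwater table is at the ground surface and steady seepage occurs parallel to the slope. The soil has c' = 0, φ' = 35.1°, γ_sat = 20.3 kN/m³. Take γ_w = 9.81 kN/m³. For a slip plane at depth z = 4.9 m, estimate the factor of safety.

With seepage parallel to the slope and the water table at the surface, the effective normal stress on the slip plane uses the buoyant unit weight γ' = γ_sat − γ_w while the driving shear stress uses γ_sat:
FS = [c' + γ' z cos²β tanφ'] / [γ_sat z sinβ cosβ]
(For c' = 0 this reduces to FS = (γ'/γ_sat)·tanφ'/tanβ.)
γ' = 20.3 − 9.81 = 10.49 kN/m³
Numerator = 0.0 + 10.49·4.9·cos²14.7°·tan35.1° = 0.0 + 10.49·4.9·0.9356·0.7028 = 33.799 kPa
Denominator = 20.3·4.9·sin14.7°·cos14.7° = 20.3·4.9·0.2538·0.9673 = 24.415 kPa
FS = 33.799 / 24.415 = 1.384

FS = 1.38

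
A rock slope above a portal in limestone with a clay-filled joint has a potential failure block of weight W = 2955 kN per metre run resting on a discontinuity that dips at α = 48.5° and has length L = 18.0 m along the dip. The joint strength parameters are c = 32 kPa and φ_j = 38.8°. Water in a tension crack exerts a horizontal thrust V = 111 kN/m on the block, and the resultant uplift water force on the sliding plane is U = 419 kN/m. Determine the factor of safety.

FS = 0.76

Resolving the block weight along and normal to the plane and applying the Mohr–Coulomb strength on the joint:
N' = W cosα − U − V sinα = 2955·cos48.5° − 419 − 111·sin48.5° = 1455.9 kN/m
Driving force T = W sinα + V cosα = 2955·sin48.5° + 111·cos48.5° = 2286.7 kN/m
Resisting force R = c·L + N'·tanφ_j = 32·18.0 + 1455.9·tan38.8° = 576.0 + 1170.6 = 1746.6 kN/m
FS = R / T = 1746.6 / 2286.7 = 0.764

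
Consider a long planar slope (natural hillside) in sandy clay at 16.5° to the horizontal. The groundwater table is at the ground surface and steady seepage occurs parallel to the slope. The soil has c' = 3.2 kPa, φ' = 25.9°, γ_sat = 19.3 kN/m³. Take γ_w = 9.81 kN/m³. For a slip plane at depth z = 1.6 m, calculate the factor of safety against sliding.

FS = 1.19

With seepage parallel to the slope and the water table at the surface, the effective normal stress on the slip plane uses the buoyant unit weight γ' = γ_sat − γ_w while the driving shear stress uses γ_sat:
FS = [c' + γ' z cos²β tanφ'] / [γ_sat z sinβ cosβ]
γ' = 19.3 − 9.81 = 9.49 kN/m³
Numerator = 3.2 + 9.49·1.6·cos²16.5°·tan25.9° = 3.2 + 9.49·1.6·0.9193·0.4856 = 9.978 kPa
Denominator = 19.3·1.6·sin16.5°·cos16.5° = 19.3·1.6·0.2840·0.9588 = 8.409 kPa
FS = 9.978 / 8.409 = 1.187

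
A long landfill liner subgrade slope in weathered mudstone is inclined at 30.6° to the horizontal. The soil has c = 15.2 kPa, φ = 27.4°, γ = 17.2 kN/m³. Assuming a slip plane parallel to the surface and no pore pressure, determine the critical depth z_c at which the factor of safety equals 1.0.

z_c = 16.33 m

Setting FS = 1.00 in FS = [c + γz cos²β tanφ] / [γz sinβ cosβ] and solving for z:
z = c / [γ cosβ (FS·sinβ − cosβ·tanφ)]
  = 15.2 / [17.2·cos30.6°·(1.00·sin30.6° − cos30.6°·tan27.4°)]
  = 15.2 / [17.2·0.8607·(1.00·0.5090 − 0.8607·0.5184)]
  = 15.2 / 0.9309 = 16.329 m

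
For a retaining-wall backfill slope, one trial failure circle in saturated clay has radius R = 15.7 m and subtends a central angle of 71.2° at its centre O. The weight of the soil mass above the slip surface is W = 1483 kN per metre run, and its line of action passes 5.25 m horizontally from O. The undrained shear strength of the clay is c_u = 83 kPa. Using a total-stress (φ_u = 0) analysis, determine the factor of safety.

Taking moments about the centre O, the resisting moment is provided by the undrained shear strength acting along the arc:
Arc length L_a = R·θ = 15.7·(71.2°·π/180) = 15.7·1.2427 = 19.51 m
M_R = c_u·L_a·R = 83·19.51·15.7 = 25423.5 kN·m/m
M_D = W·d = 1483·5.25 = 7785.8 kN·m/m
FS = M_R / M_D = 25423.5 / 7785.8 = 3.265

FS = 3.27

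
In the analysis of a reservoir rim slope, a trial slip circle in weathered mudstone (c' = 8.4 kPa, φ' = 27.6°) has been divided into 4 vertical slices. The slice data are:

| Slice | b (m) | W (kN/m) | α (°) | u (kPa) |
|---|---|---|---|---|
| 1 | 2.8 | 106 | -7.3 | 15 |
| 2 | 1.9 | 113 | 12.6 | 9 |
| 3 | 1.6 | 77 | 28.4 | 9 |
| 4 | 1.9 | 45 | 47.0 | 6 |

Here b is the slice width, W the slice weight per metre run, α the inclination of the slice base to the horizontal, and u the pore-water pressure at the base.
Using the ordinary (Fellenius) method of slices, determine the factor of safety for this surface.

FS = 2.41

Ordinary method of slices: FS = Σ[c'·Δl_i + (W_i cosα_i − u_i·Δl_i)·tanφ'] / Σ W_i sinα_i, with Δl_i = b_i / cosα_i.
Slice 1: Δl = 2.8/cos(-7.3°) = 2.823 m; N'_1 = 106·cos(-7.3°) − 15·2.823 = 62.8; c'Δl = 23.71; W sinα = -13.5
Slice 2: Δl = 1.9/cos12.6° = 1.947 m; N'_2 = 113·cos12.6° − 9·1.947 = 92.8; c'Δl = 16.35; W sinα = 24.7
Slice 3: Δl = 1.6/cos28.4° = 1.819 m; N'_3 = 77·cos28.4° − 9·1.819 = 51.4; c'Δl = 15.28; W sinα = 36.6
Slice 4: Δl = 1.9/cos47.0° = 2.786 m; N'_4 = 45·cos47.0° − 6·2.786 = 14.0; c'Δl = 23.40; W sinα = 32.9
Σc'Δl = 78.7 kN/m; ΣN' = 220.9 kN/m; ΣW sinα = 80.7 kN/m
Resisting = 78.7 + 220.9·tan27.6° = 78.7 + 115.5 = 194.2 kN/m
FS = 194.2 / 80.7 = 2.406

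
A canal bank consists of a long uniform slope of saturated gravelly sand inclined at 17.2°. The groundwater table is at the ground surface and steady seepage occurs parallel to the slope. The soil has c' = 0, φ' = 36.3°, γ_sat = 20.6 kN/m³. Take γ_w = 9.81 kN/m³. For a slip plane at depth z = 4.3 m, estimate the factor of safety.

With seepage parallel to the slope and the water table at the surface, the effective normal stress on the slip plane uses the buoyant unit weight γ' = γ_sat − γ_w while the driving shear stress uses γ_sat:
FS = [c' + γ' z cos²β tanφ'] / [γ_sat z sinβ cosβ]
(For c' = 0 this reduces to FS = (γ'/γ_sat)·tanφ'/tanβ.)
γ' = 20.6 − 9.81 = 10.79 kN/m³
Numerator = 0.0 + 10.79·4.3·cos²17.2°·tan36.3° = 0.0 + 10.79·4.3·0.9126·0.7346 = 31.102 kPa
Denominator = 20.6·4.3·sin17.2°·cos17.2° = 20.6·4.3·0.2957·0.9553 = 25.022 kPa
FS = 31.102 / 25.022 = 1.243

FS = 1.24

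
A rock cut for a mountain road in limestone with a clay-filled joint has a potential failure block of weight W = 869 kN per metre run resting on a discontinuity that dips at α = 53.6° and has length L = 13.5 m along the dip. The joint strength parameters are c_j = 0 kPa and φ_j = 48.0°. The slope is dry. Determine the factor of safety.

Resolving the block weight along and normal to the plane and applying the Mohr–Coulomb strength on the joint:
N' = W cosα = 869·cos53.6° = 515.7 kN/m
Driving force T = W sinα = 869·sin53.6° = 699.5 kN/m
Resisting force R = c_j·L + N'·tanφ_j = 0·13.5 + 515.7·tan48.0° = 0.0 + 572.7 = 572.7 kN/m
FS = R / T = 572.7 / 699.5 = 0.819

FS = 0.82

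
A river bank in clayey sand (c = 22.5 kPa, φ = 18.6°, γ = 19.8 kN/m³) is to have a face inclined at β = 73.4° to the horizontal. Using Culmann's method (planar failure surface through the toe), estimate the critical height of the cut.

Culmann's analysis gives the critical failure plane at α_cr = (β + φ)/2 = (73.4 + 18.6)/2 = 46.0°, and the critical height
H_c = (4c/γ) · sinβ cosφ / [1 − cos(β − φ)]
    = (4·22.5/19.8) · sin73.4°·cos18.6° / [1 − cos(54.8°)]
    = 4.545 · 0.9583·0.9478 / [1 − 0.5764]
    = 4.545 · 0.9083 / 0.4236
    = 9.75 m

H_c = 9.75 m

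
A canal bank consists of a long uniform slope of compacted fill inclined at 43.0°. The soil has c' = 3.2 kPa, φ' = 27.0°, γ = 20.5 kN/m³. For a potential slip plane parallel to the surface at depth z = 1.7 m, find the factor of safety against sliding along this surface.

For an infinite slope with a slip plane parallel to the surface (no pore pressure): FS = [c' + γz cos²β tanφ'] / [γz sinβ cosβ].
γz = 20.5·1.7 = 34.85 kN/m²
Numerator = 3.2 + 34.85·cos²43.0°·tan27.0° = 3.2 + 34.85·0.5349·0.5095 = 12.698 kPa
Denominator = 34.85·sin43.0°·cos43.0° = 34.85·0.6820·0.7314 = 17.383 kPa
FS = 12.698 / 17.383 = 0.730

FS = 0.73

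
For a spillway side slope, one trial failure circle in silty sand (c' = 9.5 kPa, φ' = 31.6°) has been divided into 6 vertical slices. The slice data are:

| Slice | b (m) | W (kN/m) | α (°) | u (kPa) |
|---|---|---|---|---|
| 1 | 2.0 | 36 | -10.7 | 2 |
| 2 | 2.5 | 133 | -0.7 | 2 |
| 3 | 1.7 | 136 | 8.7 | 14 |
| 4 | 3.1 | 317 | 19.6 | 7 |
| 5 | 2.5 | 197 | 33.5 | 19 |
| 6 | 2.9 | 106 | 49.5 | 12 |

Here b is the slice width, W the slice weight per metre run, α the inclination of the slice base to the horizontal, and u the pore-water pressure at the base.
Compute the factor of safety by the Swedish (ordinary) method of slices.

Ordinary method of slices: FS = Σ[c'·Δl_i + (W_i cosα_i − u_i·Δl_i)·tanφ'] / Σ W_i sinα_i, with Δl_i = b_i / cosα_i.
Slice 1: Δl = 2.0/cos(-10.7°) = 2.035 m; N'_1 = 36·cos(-10.7°) − 2·2.035 = 31.3; c'Δl = 19.34; W sinα = -6.7
Slice 2: Δl = 2.5/cos(-0.7°) = 2.500 m; N'_2 = 133·cos(-0.7°) − 2·2.500 = 128.0; c'Δl = 23.75; W sinα = -1.6
Slice 3: Δl = 1.7/cos8.7° = 1.720 m; N'_3 = 136·cos8.7° − 14·1.720 = 110.4; c'Δl = 16.34; W sinα = 20.6
Slice 4: Δl = 3.1/cos19.6° = 3.291 m; N'_4 = 317·cos19.6° − 7·3.291 = 275.6; c'Δl = 31.26; W sinα = 106.3
Slice 5: Δl = 2.5/cos33.5° = 2.998 m; N'_5 = 197·cos33.5° − 19·2.998 = 107.3; c'Δl = 28.48; W sinα = 108.7
Slice 6: Δl = 2.9/cos49.5° = 4.465 m; N'_6 = 106·cos49.5° − 12·4.465 = 15.3; c'Δl = 42.42; W sinα = 80.6
Σc'Δl = 161.6 kN/m; ΣN' = 667.8 kN/m; ΣW sinα = 307.9 kN/m
Resisting = 161.6 + 667.8·tan31.6° = 161.6 + 410.8 = 572.4 kN/m
FS = 572.4 / 307.9 = 1.859

FS = 1.86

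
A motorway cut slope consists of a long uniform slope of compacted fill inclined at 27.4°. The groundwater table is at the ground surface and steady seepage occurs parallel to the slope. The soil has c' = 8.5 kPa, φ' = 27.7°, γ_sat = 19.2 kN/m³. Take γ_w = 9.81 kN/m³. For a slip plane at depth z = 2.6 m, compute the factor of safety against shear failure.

With seepage parallel to the slope and the water table at the surface, the effective normal stress on the slip plane uses the buoyant unit weight γ' = γ_sat − γ_w while the driving shear stress uses γ_sat:
FS = [c' + γ' z cos²β tanφ'] / [γ_sat z sinβ cosβ]
γ' = 19.2 − 9.81 = 9.39 kN/m³
Numerator = 8.5 + 9.39·2.6·cos²27.4°·tan27.7° = 8.5 + 9.39·2.6·0.7882·0.5250 = 18.603 kPa
Denominator = 19.2·2.6·sin27.4°·cos27.4° = 19.2·2.6·0.4602·0.8878 = 20.396 kPa
FS = 18.603 / 20.396 = 0.912

FS = 0.91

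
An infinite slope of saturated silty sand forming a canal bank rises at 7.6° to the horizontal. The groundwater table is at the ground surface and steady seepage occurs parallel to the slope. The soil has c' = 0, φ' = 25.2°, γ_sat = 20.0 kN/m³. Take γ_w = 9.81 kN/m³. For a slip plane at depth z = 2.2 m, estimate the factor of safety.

With seepage parallel to the slope and the water table at the surface, the effective normal stress on the slip plane uses the buoyant unit weight γ' = γ_sat − γ_w while the driving shear stress uses γ_sat:
FS = [c' + γ' z cos²β tanφ'] / [γ_sat z sinβ cosβ]
(For c' = 0 this reduces to FS = (γ'/γ_sat)·tanφ'/tanβ.)
γ' = 20.0 − 9.81 = 10.19 kN/m³
Numerator = 0.0 + 10.19·2.2·cos²7.6°·tan25.2° = 0.0 + 10.19·2.2·0.9825·0.4706 = 10.365 kPa
Denominator = 20.0·2.2·sin7.6°·cos7.6° = 20.0·2.2·0.1323·0.9912 = 5.768 kPa
FS = 10.365 / 5.768 = 1.797

FS = 1.80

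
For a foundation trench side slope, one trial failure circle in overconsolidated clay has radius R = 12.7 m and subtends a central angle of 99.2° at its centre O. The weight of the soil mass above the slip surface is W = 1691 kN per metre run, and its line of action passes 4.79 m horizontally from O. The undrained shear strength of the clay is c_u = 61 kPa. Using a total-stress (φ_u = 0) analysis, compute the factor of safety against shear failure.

FS = 2.10

Taking moments about the centre O, the resisting moment is provided by the undrained shear strength acting along the arc:
Arc length L_a = R·θ = 12.7·(99.2°·π/180) = 12.7·1.7314 = 21.99 m
M_R = c_u·L_a·R = 61·21.99·12.7 = 17034.4 kN·m/m
M_D = W·d = 1691·4.79 = 8099.9 kN·m/m
FS = M_R / M_D = 17034.4 / 8099.9 = 2.103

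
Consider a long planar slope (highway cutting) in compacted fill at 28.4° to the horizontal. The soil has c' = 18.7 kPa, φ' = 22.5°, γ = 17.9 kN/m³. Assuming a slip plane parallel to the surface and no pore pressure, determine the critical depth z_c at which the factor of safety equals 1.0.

z_c = 10.67 m

Setting FS = 1.00 in FS = [c' + γz cos²β tanφ'] / [γz sinβ cosβ] and solving for z:
z = c' / [γ cosβ (FS·sinβ − cosβ·tanφ')]
  = 18.7 / [17.9·cos28.4°·(1.00·sin28.4° − cos28.4°·tan22.5°)]
  = 18.7 / [17.9·0.8796·(1.00·0.4756 − 0.8796·0.4142)]
  = 18.7 / 1.7519 = 10.674 m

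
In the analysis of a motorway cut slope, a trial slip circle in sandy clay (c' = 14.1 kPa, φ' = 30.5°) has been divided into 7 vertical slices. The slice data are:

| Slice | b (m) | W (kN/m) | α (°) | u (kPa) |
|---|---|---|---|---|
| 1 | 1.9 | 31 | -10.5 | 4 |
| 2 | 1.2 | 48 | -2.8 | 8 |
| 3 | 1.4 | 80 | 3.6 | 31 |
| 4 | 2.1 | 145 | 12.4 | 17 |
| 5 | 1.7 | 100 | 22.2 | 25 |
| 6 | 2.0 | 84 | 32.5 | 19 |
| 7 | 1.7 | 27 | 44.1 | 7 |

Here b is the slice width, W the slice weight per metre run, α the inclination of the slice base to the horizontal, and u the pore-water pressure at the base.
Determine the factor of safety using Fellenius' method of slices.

Ordinary method of slices: FS = Σ[c'·Δl_i + (W_i cosα_i − u_i·Δl_i)·tanφ'] / Σ W_i sinα_i, with Δl_i = b_i / cosα_i.
Slice 1: Δl = 1.9/cos(-10.5°) = 1.932 m; N'_1 = 31·cos(-10.5°) − 4·1.932 = 22.8; c'Δl = 27.25; W sinα = -5.6
Slice 2: Δl = 1.2/cos(-2.8°) = 1.201 m; N'_2 = 48·cos(-2.8°) − 8·1.201 = 38.3; c'Δl = 16.94; W sinα = -2.3
Slice 3: Δl = 1.4/cos3.6° = 1.403 m; N'_3 = 80·cos3.6° − 31·1.403 = 36.4; c'Δl = 19.78; W sinα = 5.0
Slice 4: Δl = 2.1/cos12.4° = 2.150 m; N'_4 = 145·cos12.4° − 17·2.150 = 105.1; c'Δl = 30.32; W sinα = 31.1
Slice 5: Δl = 1.7/cos22.2° = 1.836 m; N'_5 = 100·cos22.2° − 25·1.836 = 46.7; c'Δl = 25.89; W sinα = 37.8
Slice 6: Δl = 2.0/cos32.5° = 2.371 m; N'_6 = 84·cos32.5° − 19·2.371 = 25.8; c'Δl = 33.44; W sinα = 45.1
Slice 7: Δl = 1.7/cos44.1° = 2.367 m; N'_7 = 27·cos44.1° − 7·2.367 = 2.8; c'Δl = 33.38; W sinα = 18.8
Σc'Δl = 187.0 kN/m; ΣN' = 277.8 kN/m; ΣW sinα = 129.9 kN/m
Resisting = 187.0 + 277.8·tan30.5° = 187.0 + 163.6 = 350.6 kN/m
FS = 350.6 / 129.9 = 2.700

FS = 2.70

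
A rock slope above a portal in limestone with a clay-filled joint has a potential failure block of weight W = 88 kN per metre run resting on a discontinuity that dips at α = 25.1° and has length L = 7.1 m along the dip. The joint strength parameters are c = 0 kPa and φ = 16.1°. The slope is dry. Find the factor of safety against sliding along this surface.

Resolving the block weight along and normal to the plane and applying the Mohr–Coulomb strength on the joint:
N' = W cosα = 88·cos25.1° = 79.7 kN/m
Driving force T = W sinα = 88·sin25.1° = 37.3 kN/m
Resisting force R = c·L + N'·tanφ = 0·7.1 + 79.7·tan16.1° = 0.0 + 23.0 = 23.0 kN/m
FS = R / T = 23.0 / 37.3 = 0.616

FS = 0.62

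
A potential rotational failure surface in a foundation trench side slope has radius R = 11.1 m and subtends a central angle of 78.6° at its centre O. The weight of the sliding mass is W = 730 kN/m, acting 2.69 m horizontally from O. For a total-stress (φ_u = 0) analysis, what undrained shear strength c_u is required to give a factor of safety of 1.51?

FS = c_u·L_a·R / (W·d), so c_u = FS·W·d / (L_a·R).
Arc length L_a = R·θ = 11.1·(78.6°·π/180) = 11.1·1.3718 = 15.23 m
c_u = 1.51·730·2.69 / (15.23·11.1) = 2965.2 / 169.02 = 17.54 kPa

c_u = 17.5 kPa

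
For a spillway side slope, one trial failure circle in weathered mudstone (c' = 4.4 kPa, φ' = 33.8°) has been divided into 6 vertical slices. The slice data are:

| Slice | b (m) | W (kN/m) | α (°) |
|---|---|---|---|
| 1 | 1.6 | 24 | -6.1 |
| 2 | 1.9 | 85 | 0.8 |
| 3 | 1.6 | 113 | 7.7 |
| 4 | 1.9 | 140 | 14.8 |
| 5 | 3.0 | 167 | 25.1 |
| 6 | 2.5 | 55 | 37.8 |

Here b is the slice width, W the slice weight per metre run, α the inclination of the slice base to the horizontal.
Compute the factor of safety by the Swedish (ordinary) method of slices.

FS = 2.78

Ordinary method of slices: FS = Σ[c'·Δl_i + (W_i cosα_i)·tanφ'] / Σ W_i sinα_i, with Δl_i = b_i / cosα_i.
Slice 1: Δl = 1.6/cos(-6.1°) = 1.609 m; N'_1 = 24·cos(-6.1°) = 23.9; c'Δl = 7.08; W sinα = -2.6
Slice 2: Δl = 1.9/cos0.8° = 1.900 m; N'_2 = 85·cos0.8° = 85.0; c'Δl = 8.36; W sinα = 1.2
Slice 3: Δl = 1.6/cos7.7° = 1.615 m; N'_3 = 113·cos7.7° = 112.0; c'Δl = 7.10; W sinα = 15.1
Slice 4: Δl = 1.9/cos14.8° = 1.965 m; N'_4 = 140·cos14.8° = 135.4; c'Δl = 8.65; W sinα = 35.8
Slice 5: Δl = 3.0/cos25.1° = 3.313 m; N'_5 = 167·cos25.1° = 151.2; c'Δl = 14.58; W sinα = 70.8
Slice 6: Δl = 2.5/cos37.8° = 3.164 m; N'_6 = 55·cos37.8° = 43.5; c'Δl = 13.92; W sinα = 33.7
Σc'Δl = 59.7 kN/m; ΣN' = 550.9 kN/m; ΣW sinα = 154.1 kN/m
Resisting = 59.7 + 550.9·tan33.8° = 59.7 + 368.8 = 428.5 kN/m
FS = 428.5 / 154.1 = 2.781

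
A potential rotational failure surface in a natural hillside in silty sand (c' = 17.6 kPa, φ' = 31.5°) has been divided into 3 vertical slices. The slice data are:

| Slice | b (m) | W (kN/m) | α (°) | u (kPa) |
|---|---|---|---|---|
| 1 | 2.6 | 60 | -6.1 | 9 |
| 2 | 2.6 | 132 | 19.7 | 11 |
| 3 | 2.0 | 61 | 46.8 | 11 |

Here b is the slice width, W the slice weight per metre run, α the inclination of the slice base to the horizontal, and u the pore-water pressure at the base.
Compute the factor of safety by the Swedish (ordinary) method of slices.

Ordinary method of slices: FS = Σ[c'·Δl_i + (W_i cosα_i − u_i·Δl_i)·tanφ'] / Σ W_i sinα_i, with Δl_i = b_i / cosα_i.
Slice 1: Δl = 2.6/cos(-6.1°) = 2.615 m; N'_1 = 60·cos(-6.1°) − 9·2.615 = 36.1; c'Δl = 46.02; W sinα = -6.4
Slice 2: Δl = 2.6/cos19.7° = 2.762 m; N'_2 = 132·cos19.7° − 11·2.762 = 93.9; c'Δl = 48.60; W sinα = 44.5
Slice 3: Δl = 2.0/cos46.8° = 2.922 m; N'_3 = 61·cos46.8° − 11·2.922 = 9.6; c'Δl = 51.42; W sinα = 44.5
Σc'Δl = 146.0 kN/m; ΣN' = 139.6 kN/m; ΣW sinα = 82.6 kN/m
Resisting = 146.0 + 139.6·tan31.5° = 146.0 + 85.6 = 231.6 kN/m
FS = 231.6 / 82.6 = 2.805

FS = 2.80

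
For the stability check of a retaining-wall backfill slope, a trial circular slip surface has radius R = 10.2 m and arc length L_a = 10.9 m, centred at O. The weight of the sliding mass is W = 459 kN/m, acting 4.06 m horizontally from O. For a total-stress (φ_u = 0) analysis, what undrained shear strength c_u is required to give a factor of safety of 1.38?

FS = c_u·L_a·R / (W·d), so c_u = FS·W·d / (L_a·R).
c_u = 1.38·459·4.06 / (10.90·10.2) = 2571.7 / 111.18 = 23.13 kPa

c_u = 23.1 kPa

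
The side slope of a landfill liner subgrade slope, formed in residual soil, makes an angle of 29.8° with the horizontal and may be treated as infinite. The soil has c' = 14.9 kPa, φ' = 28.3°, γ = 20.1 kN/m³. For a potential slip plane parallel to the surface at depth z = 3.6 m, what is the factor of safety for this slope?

FS = 1.42

For an infinite slope with a slip plane parallel to the surface (no pore pressure): FS = [c' + γz cos²β tanφ'] / [γz sinβ cosβ].
γz = 20.1·3.6 = 72.36 kN/m²
Numerator = 14.9 + 72.36·cos²29.8°·tan28.3° = 14.9 + 72.36·0.7530·0.5384 = 44.239 kPa
Denominator = 72.36·sin29.8°·cos29.8° = 72.36·0.4970·0.8678 = 31.206 kPa
FS = 44.239 / 31.206 = 1.418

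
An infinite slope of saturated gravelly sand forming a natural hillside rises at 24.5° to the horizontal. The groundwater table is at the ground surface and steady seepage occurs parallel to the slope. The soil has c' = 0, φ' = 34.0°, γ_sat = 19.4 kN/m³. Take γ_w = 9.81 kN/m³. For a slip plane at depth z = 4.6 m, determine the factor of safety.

FS = 0.73

With seepage parallel to the slope and the water table at the surface, the effective normal stress on the slip plane uses the buoyant unit weight γ' = γ_sat − γ_w while the driving shear stress uses γ_sat:
FS = [c' + γ' z cos²β tanφ'] / [γ_sat z sinβ cosβ]
(For c' = 0 this reduces to FS = (γ'/γ_sat)·tanφ'/tanβ.)
γ' = 19.4 − 9.81 = 9.59 kN/m³
Numerator = 0.0 + 9.59·4.6·cos²24.5°·tan34.0° = 0.0 + 9.59·4.6·0.8280·0.6745 = 24.638 kPa
Denominator = 19.4·4.6·sin24.5°·cos24.5° = 19.4·4.6·0.4147·0.9100 = 33.675 kPa
FS = 24.638 / 33.675 = 0.732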